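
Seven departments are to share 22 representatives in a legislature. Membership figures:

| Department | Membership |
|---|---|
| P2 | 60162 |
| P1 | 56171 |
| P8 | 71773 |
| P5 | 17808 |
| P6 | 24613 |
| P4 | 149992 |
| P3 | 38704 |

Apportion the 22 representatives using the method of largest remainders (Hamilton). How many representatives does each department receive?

P2 3, P1 3, P8 4, P5 1, P6 1, P4 8, P3 2

Standard divisor: 419223 ÷ 22 ≈ 19055.591.
Standard quotas: P2 3.1572, P1 2.9477, P8 3.7665, P5 0.9345, P6 1.2916, P4 7.8713, P3 2.0311.
Lower quotas: P2 3, P1 2, P8 3, P5 0, P6 1, P4 7, P3 2 (sum 18, leaving 4 seats).
Remainders in descending order: P1 0.9477, P5 0.9345, P4 0.8713, P8 0.7665, P6 0.2916, P2 0.1572, P3 0.0311.
Largest remainders: P1, P5, P4, P8 receive the extra seats.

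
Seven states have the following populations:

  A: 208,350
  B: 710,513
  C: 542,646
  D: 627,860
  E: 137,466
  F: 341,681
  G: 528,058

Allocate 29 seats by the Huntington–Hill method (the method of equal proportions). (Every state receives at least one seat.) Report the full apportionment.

A 2, B 7, C 5, D 6, E 1, F 3, G 5

With divisor 104354: modified quotas A 1.997, B 6.809, C 5.200, D 6.017, E 1.317, F 3.274, G 5.060.
Geometric-mean thresholds: A √(1·2)=1.414, B √(6·7)=6.481, C √(5·6)=5.477, D √(6·7)=6.481, E √(1·2)=1.414, F √(3·4)=3.464, G √(5·6)=5.477.
Each quota rounded against its threshold gives A 2, B 7, C 5, D 6, E 1, F 3, G 5 (total 29).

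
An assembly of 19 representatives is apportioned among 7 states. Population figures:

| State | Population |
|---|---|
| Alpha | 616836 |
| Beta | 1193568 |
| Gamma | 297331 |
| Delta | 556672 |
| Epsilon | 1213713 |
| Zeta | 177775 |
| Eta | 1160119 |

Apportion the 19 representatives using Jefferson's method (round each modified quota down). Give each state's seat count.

Alpha 2; Beta 5; Gamma 1; Delta 2; Epsilon 5; Zeta 0; Eta 4

Standard divisor 5216014/19 ≈ 274527.053; standard quotas: Alpha 2.247, Beta 4.348, Gamma 1.083, Delta 2.028, Epsilon 4.421, Zeta 0.648, Eta 4.226.
Rounding down gives 2, 4, 1, 2, 4, 0, 4 = 17 seats, so the divisor must be adjusted.
With modified divisor 235400: modified quotas Alpha 2.620, Beta 5.070, Gamma 1.263, Delta 2.365, Epsilon 5.156, Zeta 0.755, Eta 4.928.
Rounding down: Alpha 2, Beta 5, Gamma 1, Delta 2, Epsilon 5, Zeta 0, Eta 4 (total 19).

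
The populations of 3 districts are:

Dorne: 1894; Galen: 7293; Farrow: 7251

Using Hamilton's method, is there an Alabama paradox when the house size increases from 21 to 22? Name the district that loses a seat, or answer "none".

At 21 seats: Dorne 3, Galen 9, Farrow 9.
At 22 seats: Dorne 2, Galen 10, Farrow 10.
Dorne drops from 3 to 2.

Dorne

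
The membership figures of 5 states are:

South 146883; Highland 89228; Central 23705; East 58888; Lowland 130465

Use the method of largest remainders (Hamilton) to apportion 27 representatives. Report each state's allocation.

South=9; Highland=5; Central=1; East=4; Lowland=8

Standard divisor: 449169 ÷ 27 ≈ 16635.889.
Standard quotas: South 8.8293, Highland 5.3636, Central 1.4249, East 3.5398, Lowland 7.8424.
Lower quotas: South 8, Highland 5, Central 1, East 3, Lowland 7 (sum 24, leaving 3 seats).
Remainders in descending order: Lowland 0.8424, South 0.8293, East 0.5398, Central 0.4249, Highland 0.3636.
Largest remainders: Lowland, South, East receive the extra seats.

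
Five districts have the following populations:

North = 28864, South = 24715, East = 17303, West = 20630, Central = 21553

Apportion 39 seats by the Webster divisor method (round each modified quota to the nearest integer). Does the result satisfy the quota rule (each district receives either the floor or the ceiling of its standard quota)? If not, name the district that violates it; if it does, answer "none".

Standard quotas: North 9.956, South 8.525, East 5.968, West 7.116, Central 7.434.
Webster allocation: North 10, South 9, East 6, West 7, Central 7.
Every allocation lies between the lower and upper quota.

none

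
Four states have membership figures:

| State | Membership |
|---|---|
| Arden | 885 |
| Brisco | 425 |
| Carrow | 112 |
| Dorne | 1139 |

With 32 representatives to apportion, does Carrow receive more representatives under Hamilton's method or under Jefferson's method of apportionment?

Hamilton

Hamilton: Arden 11, Brisco 5, Carrow 2, Dorne 14.
Jefferson: Arden 11, Brisco 5, Carrow 1, Dorne 15.
Carrow gets 2 under Hamilton and 1 under Jefferson.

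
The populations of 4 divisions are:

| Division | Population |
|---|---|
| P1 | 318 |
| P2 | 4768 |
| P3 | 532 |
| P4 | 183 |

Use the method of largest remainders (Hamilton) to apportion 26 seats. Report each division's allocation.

P1 2; P2 21; P3 2; P4 1

Standard divisor: 5801 ÷ 26 ≈ 223.115.
Standard quotas: P1 1.425, P2 21.370, P3 2.384, P4 0.820.
Lower quotas: P1 1, P2 21, P3 2, P4 0 (sum 24, leaving 2 seats).
Remainders in descending order: P4 0.820, P1 0.425, P3 0.384, P2 0.370.
Largest remainders: P4, P1 receive the extra seats.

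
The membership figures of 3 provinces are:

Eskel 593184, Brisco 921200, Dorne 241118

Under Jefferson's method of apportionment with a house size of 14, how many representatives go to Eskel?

Standard divisor 1755502/14 ≈ 125393; standard quotas: Eskel 4.731, Brisco 7.347, Dorne 1.923.
Rounding down gives 4, 7, 1 = 12 seats, so the divisor must be adjusted.
With modified divisor 116900: modified quotas Eskel 5.074, Brisco 7.880, Dorne 2.063.
Rounding down: Eskel 5, Brisco 7, Dorne 2 (total 14).
Eskel receives 5.

5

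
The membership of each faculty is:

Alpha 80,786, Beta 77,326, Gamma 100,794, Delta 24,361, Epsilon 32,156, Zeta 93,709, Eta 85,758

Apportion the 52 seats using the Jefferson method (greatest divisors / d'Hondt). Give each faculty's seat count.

Alpha: 9; Beta: 8; Gamma: 11; Delta: 2; Epsilon: 3; Zeta: 10; Eta: 9

Standard divisor 494890/52 ≈ 9517.115; standard quotas: Alpha 8.488, Beta 8.125, Gamma 10.591, Delta 2.560, Epsilon 3.379, Zeta 9.846, Eta 9.011.
Rounding down gives 8, 8, 10, 2, 3, 9, 9 = 49 seats, so the divisor must be adjusted.
With modified divisor 8800: modified quotas Alpha 9.180, Beta 8.787, Gamma 11.454, Delta 2.768, Epsilon 3.654, Zeta 10.649, Eta 9.745.
Rounding down: Alpha 9, Beta 8, Gamma 11, Delta 2, Epsilon 3, Zeta 10, Eta 9 (total 52).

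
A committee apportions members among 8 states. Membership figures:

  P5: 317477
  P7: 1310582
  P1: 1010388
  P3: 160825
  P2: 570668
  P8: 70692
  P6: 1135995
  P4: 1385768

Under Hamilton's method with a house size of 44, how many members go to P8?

1

Total 5962395; standard divisor 5962395/44 ≈ 135508.977.
Standard quotas: P5 2.3428, P7 9.6716, P1 7.4562, P3 1.1868, P2 4.2113, P8 0.5217, P6 8.3832, P4 10.2264.
Lower quotas: P5 2, P7 9, P1 7, P3 1, P2 4, P8 0, P6 8, P4 10 (sum 41, leaving 3 seats).
Remainders in descending order: P7 0.6716, P8 0.5217, P1 0.4562, P6 0.3832, P5 0.3428, P4 0.2264, P2 0.2113, P3 0.1868.
The surplus seats go to P7, P8, P1.
P8 receives 1.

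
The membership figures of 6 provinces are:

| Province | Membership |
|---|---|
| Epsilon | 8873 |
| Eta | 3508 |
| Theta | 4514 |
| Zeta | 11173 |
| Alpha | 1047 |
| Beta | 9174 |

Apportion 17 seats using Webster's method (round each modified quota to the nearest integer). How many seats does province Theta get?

Standard divisor 38289/17 ≈ 2252.294; standard quotas: Epsilon 3.940, Eta 1.558, Theta 2.004, Zeta 4.961, Alpha 0.465, Beta 4.073.
Rounding to the nearest integer gives Epsilon 4, Eta 2, Theta 2, Zeta 5, Alpha 0, Beta 4 — total 17, matching the house size, so no adjustment is needed.
Theta receives 2.

2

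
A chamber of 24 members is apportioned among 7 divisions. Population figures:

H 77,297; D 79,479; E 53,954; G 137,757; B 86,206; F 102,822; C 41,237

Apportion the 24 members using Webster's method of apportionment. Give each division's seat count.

H: 3, D: 3, E: 2, G: 6, B: 4, F: 4, C: 2

Standard divisor 578752/24 ≈ 24114.667; standard quotas: H 3.205, D 3.296, E 2.237, G 5.713, B 3.575, F 4.264, C 1.710.
Rounding to the nearest integer gives H 3, D 3, E 2, G 6, B 4, F 4, C 2 — total 24, matching the house size, so no adjustment is needed.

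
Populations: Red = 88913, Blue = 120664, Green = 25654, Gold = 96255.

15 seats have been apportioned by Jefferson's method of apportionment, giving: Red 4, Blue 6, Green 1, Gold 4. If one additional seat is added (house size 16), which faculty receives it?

Priority for the next seat is population ÷ (current seats + 1).
Priorities: Red 17782.600, Blue 17237.714, Green 12827.000, Gold 19251.000.
Highest priority: Gold.

Gold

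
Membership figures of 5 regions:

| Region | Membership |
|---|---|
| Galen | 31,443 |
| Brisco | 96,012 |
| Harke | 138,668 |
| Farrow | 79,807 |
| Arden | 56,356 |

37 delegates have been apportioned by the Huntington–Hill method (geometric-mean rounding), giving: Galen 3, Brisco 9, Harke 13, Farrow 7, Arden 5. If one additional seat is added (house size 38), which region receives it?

Priority for the next seat is population ÷ (√(s·(s+1))).
Priorities: Galen 9076.812, Brisco 10120.553, Harke 10278.756, Farrow 10664.659, Arden 10289.151.
Highest priority: Farrow.

Farrow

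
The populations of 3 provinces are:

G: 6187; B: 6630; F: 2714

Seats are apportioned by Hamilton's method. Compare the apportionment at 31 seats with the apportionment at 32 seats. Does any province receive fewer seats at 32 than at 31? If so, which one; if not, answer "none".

F

At 31 seats: G 12, B 13, F 6.
At 32 seats: G 13, B 14, F 5.
F drops from 6 to 5.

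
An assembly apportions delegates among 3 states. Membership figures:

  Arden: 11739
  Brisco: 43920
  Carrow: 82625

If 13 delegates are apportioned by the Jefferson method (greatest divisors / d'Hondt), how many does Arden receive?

Standard divisor 138284/13 ≈ 10637.231; standard quotas: Arden 1.104, Brisco 4.129, Carrow 7.768.
Rounding down gives 1, 4, 7 = 12 seats, so the divisor must be adjusted.
With modified divisor 9800: modified quotas Arden 1.198, Brisco 4.482, Carrow 8.431.
Rounding down: Arden 1, Brisco 4, Carrow 8 (total 13).
Arden receives 1.

1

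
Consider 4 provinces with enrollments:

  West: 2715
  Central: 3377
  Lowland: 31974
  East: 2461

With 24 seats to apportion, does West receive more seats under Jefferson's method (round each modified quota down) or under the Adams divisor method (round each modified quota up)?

Adams

Jefferson: West 1, Central 2, Lowland 20, East 1.
Adams: West 2, Central 2, Lowland 18, East 2.
West gets 1 under Jefferson and 2 under Adams.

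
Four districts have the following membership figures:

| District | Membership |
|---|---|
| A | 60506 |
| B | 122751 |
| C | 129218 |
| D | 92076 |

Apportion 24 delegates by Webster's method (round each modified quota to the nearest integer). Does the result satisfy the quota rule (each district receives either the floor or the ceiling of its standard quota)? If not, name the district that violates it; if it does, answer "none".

none

Standard quotas: A 3.590, B 7.282, C 7.666, D 5.462.
Webster allocation: A 4, B 7, C 8, D 5.
Every allocation lies between the lower and upper quota.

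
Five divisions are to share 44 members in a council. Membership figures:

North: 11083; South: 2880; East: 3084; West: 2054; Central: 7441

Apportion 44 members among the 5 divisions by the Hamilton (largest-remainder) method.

Total 26542; standard divisor 26542/44 ≈ 603.227.
Standard quotas: North 18.3728, South 4.7743, East 5.1125, West 3.4050, Central 12.3353.
Lower quotas: North 18, South 4, East 5, West 3, Central 12 (sum 42, leaving 2 seats).
Remainders in descending order: South 0.7743, West 0.4050, North 0.3728, Central 0.3353, East 0.1125.
Largest remainders: South, West receive the extra seats.

North=18; South=5; East=5; West=4; Central=12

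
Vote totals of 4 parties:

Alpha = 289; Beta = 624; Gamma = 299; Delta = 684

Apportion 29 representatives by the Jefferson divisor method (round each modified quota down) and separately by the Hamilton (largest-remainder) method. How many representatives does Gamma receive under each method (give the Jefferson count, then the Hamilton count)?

Jefferson: Alpha 4, Beta 10, Gamma 4, Delta 11.
Hamilton: Alpha 4, Beta 10, Gamma 5, Delta 10.
Gamma gets 4 under Jefferson and 5 under Hamilton.

4 and 5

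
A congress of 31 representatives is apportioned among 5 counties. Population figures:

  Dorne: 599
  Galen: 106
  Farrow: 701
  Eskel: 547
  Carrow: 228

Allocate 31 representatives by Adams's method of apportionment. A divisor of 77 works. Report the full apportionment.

Dorne 8, Galen 2, Farrow 10, Eskel 8, Carrow 3

With modified divisor 77: modified quotas Dorne 7.779, Galen 1.377, Farrow 9.104, Eskel 7.104, Carrow 2.961.
Rounding up: Dorne 8, Galen 2, Farrow 10, Eskel 8, Carrow 3 (total 31).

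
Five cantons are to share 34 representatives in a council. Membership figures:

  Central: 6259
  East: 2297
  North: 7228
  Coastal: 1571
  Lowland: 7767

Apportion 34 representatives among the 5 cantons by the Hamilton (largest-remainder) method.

Central: 8, East: 3, North: 10, Coastal: 2, Lowland: 11

The standard divisor is 25122/34 ≈ 738.882.
Standard quotas: Central 8.4709, East 3.1087, North 9.7823, Coastal 2.1262, Lowland 10.5118.
Lower quotas: Central 8, East 3, North 9, Coastal 2, Lowland 10 (sum 32, leaving 2 seats).
Remainders in descending order: North 0.7823, Lowland 0.5118, Central 0.4709, Coastal 0.1262, East 0.1087.
The surplus seats go to North, Lowland.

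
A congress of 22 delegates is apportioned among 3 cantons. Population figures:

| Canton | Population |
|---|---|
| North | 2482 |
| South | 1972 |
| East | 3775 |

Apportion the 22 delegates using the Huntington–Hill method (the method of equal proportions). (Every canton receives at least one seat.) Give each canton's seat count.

With divisor 372: modified quotas North 6.672, South 5.301, East 10.148.
Geometric-mean thresholds: North √(6·7)=6.481, South √(5·6)=5.477, East √(10·11)=10.488.
Each quota rounded against its threshold gives North 7, South 5, East 10 (total 22).

North: 7; South: 5; East: 10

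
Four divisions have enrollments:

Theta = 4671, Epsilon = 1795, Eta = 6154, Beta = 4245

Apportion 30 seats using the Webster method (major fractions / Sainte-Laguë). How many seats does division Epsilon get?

3

Standard divisor 16865/30 ≈ 562.167; standard quotas: Theta 8.309, Epsilon 3.193, Eta 10.947, Beta 7.551.
Rounding to the nearest integer gives Theta 8, Epsilon 3, Eta 11, Beta 8 — total 30, matching the house size, so no adjustment is needed.
Epsilon receives 3.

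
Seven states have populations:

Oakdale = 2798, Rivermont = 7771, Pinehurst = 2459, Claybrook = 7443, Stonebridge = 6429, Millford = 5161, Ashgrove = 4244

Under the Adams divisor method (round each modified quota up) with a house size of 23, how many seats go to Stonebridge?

Standard divisor 36305/23 ≈ 1578.478; standard quotas: Oakdale 1.773, Rivermont 4.923, Pinehurst 1.558, Claybrook 4.715, Stonebridge 4.073, Millford 3.270, Ashgrove 2.689.
Rounding up gives 2, 5, 2, 5, 5, 4, 3 = 26 seats, so the divisor must be adjusted.
With modified divisor 1900: modified quotas Oakdale 1.473, Rivermont 4.090, Pinehurst 1.294, Claybrook 3.917, Stonebridge 3.384, Millford 2.716, Ashgrove 2.234.
Rounding up: Oakdale 2, Rivermont 5, Pinehurst 2, Claybrook 4, Stonebridge 4, Millford 3, Ashgrove 3 (total 23).
Stonebridge receives 4.

4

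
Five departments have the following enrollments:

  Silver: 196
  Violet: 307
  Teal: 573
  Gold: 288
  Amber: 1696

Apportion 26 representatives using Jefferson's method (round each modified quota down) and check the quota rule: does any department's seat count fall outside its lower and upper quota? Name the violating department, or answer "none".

Amber

Standard quotas: Silver 1.665, Violet 2.608, Teal 4.869, Gold 2.447, Amber 14.410.
Jefferson allocation: Silver 1, Violet 2, Teal 5, Gold 2, Amber 16.
Amber has quota 14.410 (lower 14, upper 15) but receives 16 — outside the quota interval.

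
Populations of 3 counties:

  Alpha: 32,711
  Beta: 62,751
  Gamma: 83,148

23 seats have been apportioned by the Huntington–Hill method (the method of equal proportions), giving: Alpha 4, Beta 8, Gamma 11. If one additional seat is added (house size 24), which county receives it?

Beta

Priority for the next seat is population ÷ (√(s·(s+1))).
Priorities: Alpha 7314.402, Beta 7395.276, Gamma 7237.104.
Highest priority: Beta.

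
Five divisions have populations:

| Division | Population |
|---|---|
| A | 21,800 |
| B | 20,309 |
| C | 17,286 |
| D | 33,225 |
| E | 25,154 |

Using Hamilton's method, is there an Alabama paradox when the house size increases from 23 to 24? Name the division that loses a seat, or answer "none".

none

At 23 seats: A 4, B 4, C 3, D 7, E 5.
At 24 seats: A 4, B 4, C 4, D 7, E 5.
No division's allocation decreased.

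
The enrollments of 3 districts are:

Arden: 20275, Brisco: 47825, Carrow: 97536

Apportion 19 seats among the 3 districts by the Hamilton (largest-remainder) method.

Arden 2, Brisco 6, Carrow 11

Total 165636; standard divisor 165636/19 ≈ 8717.684.
Standard quotas: Arden 2.3257, Brisco 5.4860, Carrow 11.1883.
Lower quotas: Arden 2, Brisco 5, Carrow 11 (sum 18, leaving 1 seat).
Remainders in descending order: Brisco 0.4860, Arden 0.3257, Carrow 0.1883.
Largest remainder: Brisco receives the extra seat.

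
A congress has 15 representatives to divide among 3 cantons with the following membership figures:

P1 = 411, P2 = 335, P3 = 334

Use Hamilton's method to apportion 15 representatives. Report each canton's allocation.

Total 1080; standard divisor 1080/15 = 72.
Standard quotas: P1 5.708, P2 4.653, P3 4.639.
Lower quotas: P1 5, P2 4, P3 4 (sum 13, leaving 2 seats).
Remainders in descending order: P1 0.708, P2 0.653, P3 0.639.
The surplus seats go to P1, P2.

P1 6, P2 5, P3 4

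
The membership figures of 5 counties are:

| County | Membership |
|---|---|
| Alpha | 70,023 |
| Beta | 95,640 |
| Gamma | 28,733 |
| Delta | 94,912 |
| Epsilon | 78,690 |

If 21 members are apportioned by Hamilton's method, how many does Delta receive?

5

Total 367998; standard divisor 367998/21 ≈ 17523.714.
Standard quotas: Alpha 3.9959, Beta 5.4577, Gamma 1.6397, Delta 5.4162, Epsilon 4.4905.
Lower quotas: Alpha 3, Beta 5, Gamma 1, Delta 5, Epsilon 4 (sum 18, leaving 3 seats).
Remainders in descending order: Alpha 0.9959, Gamma 0.6397, Epsilon 0.4905, Beta 0.4577, Delta 0.4162.
The surplus seats go to Alpha, Gamma, Epsilon.
Delta receives 5.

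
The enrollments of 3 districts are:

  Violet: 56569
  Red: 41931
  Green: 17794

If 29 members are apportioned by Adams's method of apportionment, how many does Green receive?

Standard divisor 116294/29 ≈ 4010.138; standard quotas: Violet 14.106, Red 10.456, Green 4.437.
Rounding up gives 15, 11, 5 = 31 seats, so the divisor must be adjusted.
With modified divisor 4300: modified quotas Violet 13.156, Red 9.751, Green 4.138.
Rounding up: Violet 14, Red 10, Green 5 (total 29).
Green receives 5.

5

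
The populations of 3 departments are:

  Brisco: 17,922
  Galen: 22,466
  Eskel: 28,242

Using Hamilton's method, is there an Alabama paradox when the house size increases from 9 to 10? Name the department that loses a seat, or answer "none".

At 9 seats: Brisco 2, Galen 3, Eskel 4.
At 10 seats: Brisco 3, Galen 3, Eskel 4.
No department's allocation decreased.

none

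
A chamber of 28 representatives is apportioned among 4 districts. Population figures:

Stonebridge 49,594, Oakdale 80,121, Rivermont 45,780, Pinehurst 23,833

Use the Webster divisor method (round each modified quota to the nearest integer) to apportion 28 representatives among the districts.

Stonebridge 7; Oakdale 11; Rivermont 7; Pinehurst 3

Standard divisor 199328/28 ≈ 7118.857; standard quotas: Stonebridge 6.967, Oakdale 11.255, Rivermont 6.431, Pinehurst 3.348.
Rounding to the nearest integer gives 7, 11, 6, 3 = 27 seats, so the divisor must be adjusted.
With modified divisor 7000: modified quotas Stonebridge 7.085, Oakdale 11.446, Rivermont 6.540, Pinehurst 3.405.
Rounding to the nearest integer: Stonebridge 7, Oakdale 11, Rivermont 7, Pinehurst 3 (total 28).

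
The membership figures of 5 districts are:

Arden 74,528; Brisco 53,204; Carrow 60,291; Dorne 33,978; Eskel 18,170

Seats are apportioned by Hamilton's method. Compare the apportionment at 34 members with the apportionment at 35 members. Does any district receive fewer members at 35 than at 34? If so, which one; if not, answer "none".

At 34 seats: Arden 11, Brisco 7, Carrow 8, Dorne 5, Eskel 3.
At 35 seats: Arden 11, Brisco 8, Carrow 9, Dorne 5, Eskel 2.
Eskel drops from 3 to 2.

Eskel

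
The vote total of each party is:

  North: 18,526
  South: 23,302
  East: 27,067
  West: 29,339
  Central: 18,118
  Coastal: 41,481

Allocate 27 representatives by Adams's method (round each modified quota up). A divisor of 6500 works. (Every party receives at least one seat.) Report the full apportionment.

With modified divisor 6500: modified quotas North 2.850, South 3.585, East 4.164, West 4.514, Central 2.787, Coastal 6.382.
Rounding up: North 3, South 4, East 5, West 5, Central 3, Coastal 7 (total 27).

North: 3, South: 4, East: 5, West: 5, Central: 3, Coastal: 7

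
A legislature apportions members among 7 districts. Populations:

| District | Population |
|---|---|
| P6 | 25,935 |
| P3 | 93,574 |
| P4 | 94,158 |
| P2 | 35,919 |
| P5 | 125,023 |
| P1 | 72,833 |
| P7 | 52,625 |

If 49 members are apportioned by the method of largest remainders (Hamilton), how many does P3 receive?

Total 500067; standard divisor 500067/49 ≈ 10205.449.
Standard quotas: P6 2.5413, P3 9.1690, P4 9.2262, P2 3.5196, P5 12.2506, P1 7.1367, P7 5.1566.
Lower quotas: P6 2, P3 9, P4 9, P2 3, P5 12, P1 7, P7 5 (sum 47, leaving 2 seats).
Remainders in descending order: P6 0.5413, P2 0.5196, P5 0.2506, P4 0.2262, P3 0.1690, P7 0.1566, P1 0.1367.
The surplus seats go to P6, P2.
P3 receives 9.

9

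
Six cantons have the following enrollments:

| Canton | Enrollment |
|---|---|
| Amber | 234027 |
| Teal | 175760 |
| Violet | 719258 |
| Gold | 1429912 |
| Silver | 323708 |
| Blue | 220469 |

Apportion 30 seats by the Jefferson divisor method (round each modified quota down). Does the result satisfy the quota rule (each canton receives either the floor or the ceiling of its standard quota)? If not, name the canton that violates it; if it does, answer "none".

Gold

Standard quotas: Amber 2.262, Teal 1.699, Violet 6.954, Gold 13.824, Silver 3.129, Blue 2.131.
Jefferson allocation: Amber 2, Teal 1, Violet 7, Gold 15, Silver 3, Blue 2.
Gold has quota 13.824 (lower 13, upper 14) but receives 15 — outside the quota interval.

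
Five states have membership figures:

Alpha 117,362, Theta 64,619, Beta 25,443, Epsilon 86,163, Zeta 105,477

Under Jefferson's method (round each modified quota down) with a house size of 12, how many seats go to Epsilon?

3

Standard divisor 399064/12 ≈ 33255.333; standard quotas: Alpha 3.529, Theta 1.943, Beta 0.765, Epsilon 2.591, Zeta 3.172.
Rounding down gives 3, 1, 0, 2, 3 = 9 seats, so the divisor must be adjusted.
With modified divisor 27500: modified quotas Alpha 4.268, Theta 2.350, Beta 0.925, Epsilon 3.133, Zeta 3.836.
Rounding down: Alpha 4, Theta 2, Beta 0, Epsilon 3, Zeta 3 (total 12).
Epsilon receives 3.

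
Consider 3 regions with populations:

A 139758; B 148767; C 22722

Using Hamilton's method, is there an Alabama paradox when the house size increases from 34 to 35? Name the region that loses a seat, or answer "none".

At 34 seats: A 15, B 16, C 3.
At 35 seats: A 16, B 17, C 2.
C drops from 3 to 2.

C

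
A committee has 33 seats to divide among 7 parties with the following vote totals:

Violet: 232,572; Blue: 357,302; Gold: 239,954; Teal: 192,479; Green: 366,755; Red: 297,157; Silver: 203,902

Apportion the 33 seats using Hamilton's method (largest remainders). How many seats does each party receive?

The standard divisor is 1890121/33 ≈ 57276.394.
Standard quotas: Violet 4.0605, Blue 6.2382, Gold 4.1894, Teal 3.3605, Green 6.4032, Red 5.1881, Silver 3.5600.
Lower quotas: Violet 4, Blue 6, Gold 4, Teal 3, Green 6, Red 5, Silver 3 (sum 31, leaving 2 seats).
Remainders in descending order: Silver 0.5600, Green 0.4032, Teal 0.3605, Blue 0.2382, Gold 0.1894, Red 0.1881, Violet 0.0605.
Largest remainders: Silver, Green receive the extra seats.

Violet 4; Blue 6; Gold 4; Teal 3; Green 7; Red 5; Silver 4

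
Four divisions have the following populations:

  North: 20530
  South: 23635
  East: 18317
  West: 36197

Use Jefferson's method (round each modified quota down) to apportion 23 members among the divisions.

Standard divisor 98679/23 ≈ 4290.391; standard quotas: North 4.785, South 5.509, East 4.269, West 8.437.
Rounding down gives 4, 5, 4, 8 = 21 seats, so the divisor must be adjusted.
With modified divisor 4000: modified quotas North 5.133, South 5.909, East 4.579, West 9.049.
Rounding down: North 5, South 5, East 4, West 9 (total 23).

North 5; South 5; East 4; West 9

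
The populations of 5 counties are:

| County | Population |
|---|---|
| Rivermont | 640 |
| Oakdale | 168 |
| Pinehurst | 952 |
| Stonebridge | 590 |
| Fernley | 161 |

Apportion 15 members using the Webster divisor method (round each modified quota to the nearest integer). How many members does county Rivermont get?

4

Standard divisor 2511/15 ≈ 167.4; standard quotas: Rivermont 3.823, Oakdale 1.004, Pinehurst 5.687, Stonebridge 3.524, Fernley 0.962.
Rounding to the nearest integer gives 4, 1, 6, 4, 1 = 16 seats, so the divisor must be adjusted.
With modified divisor 170: modified quotas Rivermont 3.765, Oakdale 0.988, Pinehurst 5.600, Stonebridge 3.471, Fernley 0.947.
Rounding to the nearest integer: Rivermont 4, Oakdale 1, Pinehurst 6, Stonebridge 3, Fernley 1 (total 15).
Rivermont receives 4.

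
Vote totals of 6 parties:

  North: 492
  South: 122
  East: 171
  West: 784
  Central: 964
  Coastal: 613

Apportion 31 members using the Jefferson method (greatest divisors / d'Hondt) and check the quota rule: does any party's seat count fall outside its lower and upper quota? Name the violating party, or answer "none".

none

Standard quotas: North 4.848, South 1.202, East 1.685, West 7.725, Central 9.499, Coastal 6.040.
Jefferson allocation: North 5, South 1, East 1, West 8, Central 10, Coastal 6.
Every allocation lies between the lower and upper quota.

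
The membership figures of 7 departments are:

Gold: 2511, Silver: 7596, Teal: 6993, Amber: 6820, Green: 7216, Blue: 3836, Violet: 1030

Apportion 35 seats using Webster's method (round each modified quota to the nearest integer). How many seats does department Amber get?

7

Standard divisor 36002/35 ≈ 1028.629; standard quotas: Gold 2.441, Silver 7.385, Teal 6.798, Amber 6.630, Green 7.015, Blue 3.729, Violet 1.001.
Rounding to the nearest integer gives Gold 2, Silver 7, Teal 7, Amber 7, Green 7, Blue 4, Violet 1 — total 35, matching the house size, so no adjustment is needed.
Amber receives 7.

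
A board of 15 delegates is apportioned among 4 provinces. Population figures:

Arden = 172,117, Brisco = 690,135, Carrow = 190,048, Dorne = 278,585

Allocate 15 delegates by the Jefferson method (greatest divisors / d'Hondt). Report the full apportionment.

Arden: 2; Brisco: 8; Carrow: 2; Dorne: 3

Standard divisor 1330885/15 ≈ 88725.667; standard quotas: Arden 1.940, Brisco 7.778, Carrow 2.142, Dorne 3.140.
Rounding down gives 1, 7, 2, 3 = 13 seats, so the divisor must be adjusted.
With modified divisor 81400: modified quotas Arden 2.114, Brisco 8.478, Carrow 2.335, Dorne 3.422.
Rounding down: Arden 2, Brisco 8, Carrow 2, Dorne 3 (total 15).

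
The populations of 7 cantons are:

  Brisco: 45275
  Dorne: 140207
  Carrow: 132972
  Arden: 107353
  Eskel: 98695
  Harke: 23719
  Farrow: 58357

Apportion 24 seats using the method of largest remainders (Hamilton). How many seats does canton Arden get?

Total 606578; standard divisor 606578/24 ≈ 25274.083.
Standard quotas: Brisco 1.7914, Dorne 5.5475, Carrow 5.2612, Arden 4.2476, Eskel 3.9050, Harke 0.9385, Farrow 2.3090.
Lower quotas: Brisco 1, Dorne 5, Carrow 5, Arden 4, Eskel 3, Harke 0, Farrow 2 (sum 20, leaving 4 seats).
Remainders in descending order: Harke 0.9385, Eskel 0.9050, Brisco 0.7914, Dorne 0.5475, Farrow 0.3090, Carrow 0.2612, Arden 0.2476.
Largest remainders: Harke, Eskel, Brisco, Dorne receive the extra seats.
Arden receives 4.

4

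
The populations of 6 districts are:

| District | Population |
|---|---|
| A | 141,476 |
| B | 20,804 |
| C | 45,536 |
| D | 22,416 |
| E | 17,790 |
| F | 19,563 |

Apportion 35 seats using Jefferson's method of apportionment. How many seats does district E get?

2

Standard divisor 267585/35 ≈ 7645.286; standard quotas: A 18.505, B 2.721, C 5.956, D 2.932, E 2.327, F 2.559.
Rounding down gives 18, 2, 5, 2, 2, 2 = 31 seats, so the divisor must be adjusted.
With modified divisor 7000: modified quotas A 20.211, B 2.972, C 6.505, D 3.202, E 2.541, F 2.795.
Rounding down: A 20, B 2, C 6, D 3, E 2, F 2 (total 35).
E receives 2.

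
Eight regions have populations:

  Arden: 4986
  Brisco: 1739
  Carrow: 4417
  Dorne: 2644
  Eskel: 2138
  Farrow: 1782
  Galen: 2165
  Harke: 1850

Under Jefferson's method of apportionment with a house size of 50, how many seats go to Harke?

Standard divisor 21721/50 ≈ 434.42; standard quotas: Arden 11.477, Brisco 4.003, Carrow 10.168, Dorne 6.086, Eskel 4.922, Farrow 4.102, Galen 4.984, Harke 4.259.
Rounding down gives 11, 4, 10, 6, 4, 4, 4, 4 = 47 seats, so the divisor must be adjusted.
With modified divisor 410: modified quotas Arden 12.161, Brisco 4.241, Carrow 10.773, Dorne 6.449, Eskel 5.215, Farrow 4.346, Galen 5.280, Harke 4.512.
Rounding down: Arden 12, Brisco 4, Carrow 10, Dorne 6, Eskel 5, Farrow 4, Galen 5, Harke 4 (total 50).
Harke receives 4.

4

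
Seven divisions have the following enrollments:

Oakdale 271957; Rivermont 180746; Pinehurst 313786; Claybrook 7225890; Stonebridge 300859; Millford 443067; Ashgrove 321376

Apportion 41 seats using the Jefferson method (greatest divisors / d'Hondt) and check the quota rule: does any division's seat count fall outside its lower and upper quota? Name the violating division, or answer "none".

Claybrook

Standard quotas: Oakdale 1.231, Rivermont 0.818, Pinehurst 1.420, Claybrook 32.708, Stonebridge 1.362, Millford 2.006, Ashgrove 1.455.
Jefferson allocation: Oakdale 1, Rivermont 0, Pinehurst 1, Claybrook 35, Stonebridge 1, Millford 2, Ashgrove 1.
Claybrook has quota 32.708 (lower 32, upper 33) but receives 35 — outside the quota interval.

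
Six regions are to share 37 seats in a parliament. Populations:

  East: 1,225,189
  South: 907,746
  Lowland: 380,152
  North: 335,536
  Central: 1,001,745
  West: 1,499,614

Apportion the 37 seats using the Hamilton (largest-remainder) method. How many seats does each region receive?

East 9, South 6, Lowland 3, North 2, Central 7, West 10

Standard divisor: 5349982 ÷ 37 ≈ 144594.108.
Standard quotas: East 8.4733, South 6.2779, Lowland 2.6291, North 2.3205, Central 6.9280, West 10.3712.
Lower quotas: East 8, South 6, Lowland 2, North 2, Central 6, West 10 (sum 34, leaving 3 seats).
Remainders in descending order: Central 0.9280, Lowland 0.6291, East 0.4733, West 0.3712, North 0.3205, South 0.2779.
The surplus seats go to Central, Lowland, East.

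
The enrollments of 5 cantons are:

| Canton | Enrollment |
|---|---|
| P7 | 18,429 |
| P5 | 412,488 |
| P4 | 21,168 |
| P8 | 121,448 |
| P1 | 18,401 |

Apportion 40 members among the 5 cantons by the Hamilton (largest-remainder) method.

P7: 1, P5: 28, P4: 2, P8: 8, P1: 1

The standard divisor is 591934/40 ≈ 14798.35.
Standard quotas: P7 1.2453, P5 27.8739, P4 1.4304, P8 8.2069, P1 1.2434.
Lower quotas: P7 1, P5 27, P4 1, P8 8, P1 1 (sum 38, leaving 2 seats).
Remainders in descending order: P5 0.8739, P4 0.4304, P7 0.2453, P1 0.2434, P8 0.2069.
Largest remainders: P5, P4 receive the extra seats.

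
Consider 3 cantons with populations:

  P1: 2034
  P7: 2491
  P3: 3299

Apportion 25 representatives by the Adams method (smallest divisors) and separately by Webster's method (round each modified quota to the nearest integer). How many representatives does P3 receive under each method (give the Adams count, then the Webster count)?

Adams: P1 7, P7 8, P3 10.
Webster: P1 6, P7 8, P3 11.
P3 gets 10 under Adams and 11 under Webster.

10 and 11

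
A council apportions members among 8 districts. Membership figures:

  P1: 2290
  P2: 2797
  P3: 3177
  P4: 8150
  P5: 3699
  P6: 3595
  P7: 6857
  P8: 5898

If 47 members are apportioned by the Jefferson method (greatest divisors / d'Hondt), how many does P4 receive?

Standard divisor 36463/47 ≈ 775.809; standard quotas: P1 2.952, P2 3.605, P3 4.095, P4 10.505, P5 4.768, P6 4.634, P7 8.839, P8 7.602.
Rounding down gives 2, 3, 4, 10, 4, 4, 8, 7 = 42 seats, so the divisor must be adjusted.
With modified divisor 730: modified quotas P1 3.137, P2 3.832, P3 4.352, P4 11.164, P5 5.067, P6 4.925, P7 9.393, P8 8.079.
Rounding down: P1 3, P2 3, P3 4, P4 11, P5 5, P6 4, P7 9, P8 8 (total 47).
P4 receives 11.

11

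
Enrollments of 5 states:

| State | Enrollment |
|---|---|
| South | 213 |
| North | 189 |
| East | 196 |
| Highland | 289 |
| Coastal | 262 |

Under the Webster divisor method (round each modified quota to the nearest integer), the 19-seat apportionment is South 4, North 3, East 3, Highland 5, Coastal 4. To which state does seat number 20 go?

Coastal

Priority for the next seat is population ÷ (current seats + 0.5).
Priorities: South 47.333, North 54.000, East 56.000, Highland 52.545, Coastal 58.222.
Highest priority: Coastal.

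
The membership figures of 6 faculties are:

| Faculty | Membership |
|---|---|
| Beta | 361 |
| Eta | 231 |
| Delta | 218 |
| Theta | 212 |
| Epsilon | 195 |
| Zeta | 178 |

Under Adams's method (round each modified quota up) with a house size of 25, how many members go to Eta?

4

Standard divisor 1395/25 ≈ 55.8; standard quotas: Beta 6.470, Eta 4.140, Delta 3.907, Theta 3.799, Epsilon 3.495, Zeta 3.190.
Rounding up gives 7, 5, 4, 4, 4, 4 = 28 seats, so the divisor must be adjusted.
With modified divisor 63: modified quotas Beta 5.730, Eta 3.667, Delta 3.460, Theta 3.365, Epsilon 3.095, Zeta 2.825.
Rounding up: Beta 6, Eta 4, Delta 4, Theta 4, Epsilon 4, Zeta 3 (total 25).
Eta receives 4.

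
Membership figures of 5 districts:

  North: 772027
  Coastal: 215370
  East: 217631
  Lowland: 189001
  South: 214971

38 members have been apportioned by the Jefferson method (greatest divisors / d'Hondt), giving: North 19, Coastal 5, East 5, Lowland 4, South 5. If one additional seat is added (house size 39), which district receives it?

Priority for the next seat is population ÷ (current seats + 1).
Priorities: North 38601.350, Coastal 35895.000, East 36271.833, Lowland 37800.200, South 35828.500.
Highest priority: North.

North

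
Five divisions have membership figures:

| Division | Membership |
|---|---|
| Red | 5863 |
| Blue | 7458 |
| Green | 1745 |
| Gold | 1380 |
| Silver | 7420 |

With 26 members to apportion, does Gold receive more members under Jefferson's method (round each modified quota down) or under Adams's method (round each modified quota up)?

Jefferson: Red 7, Blue 8, Green 2, Gold 1, Silver 8.
Adams: Red 6, Blue 8, Green 2, Gold 2, Silver 8.
Gold gets 1 under Jefferson and 2 under Adams.

Adams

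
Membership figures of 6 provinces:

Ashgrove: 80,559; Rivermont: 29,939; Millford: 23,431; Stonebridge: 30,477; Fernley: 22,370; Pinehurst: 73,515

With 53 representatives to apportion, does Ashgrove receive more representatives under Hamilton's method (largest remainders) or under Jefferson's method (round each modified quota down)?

Hamilton: Ashgrove 16, Rivermont 6, Millford 5, Stonebridge 6, Fernley 5, Pinehurst 15.
Jefferson: Ashgrove 17, Rivermont 6, Millford 5, Stonebridge 6, Fernley 4, Pinehurst 15.
Ashgrove gets 16 under Hamilton and 17 under Jefferson.

Jefferson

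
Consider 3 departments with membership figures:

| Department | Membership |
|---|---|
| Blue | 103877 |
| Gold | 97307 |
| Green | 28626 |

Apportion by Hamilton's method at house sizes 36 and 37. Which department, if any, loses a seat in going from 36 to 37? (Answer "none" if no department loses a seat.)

At 36 seats: Blue 16, Gold 15, Green 5.
At 37 seats: Blue 17, Gold 16, Green 4.
Green drops from 5 to 4.

Green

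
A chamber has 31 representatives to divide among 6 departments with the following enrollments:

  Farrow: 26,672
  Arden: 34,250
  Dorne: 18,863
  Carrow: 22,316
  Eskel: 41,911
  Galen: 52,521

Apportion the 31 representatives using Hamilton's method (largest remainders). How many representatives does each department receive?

Farrow 4, Arden 5, Dorne 3, Carrow 4, Eskel 7, Galen 8

The standard divisor is 196533/31 ≈ 6339.774.
Standard quotas: Farrow 4.2071, Arden 5.4024, Dorne 2.9753, Carrow 3.5200, Eskel 6.6108, Galen 8.2844.
Lower quotas: Farrow 4, Arden 5, Dorne 2, Carrow 3, Eskel 6, Galen 8 (sum 28, leaving 3 seats).
Remainders in descending order: Dorne 0.9753, Eskel 0.6108, Carrow 0.5200, Arden 0.4024, Galen 0.2844, Farrow 0.2071.
The surplus seats go to Dorne, Eskel, Carrow.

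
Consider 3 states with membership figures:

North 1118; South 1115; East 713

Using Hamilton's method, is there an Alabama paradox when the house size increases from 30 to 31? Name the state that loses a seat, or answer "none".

At 30 seats: North 12, South 11, East 7.
At 31 seats: North 12, South 12, East 7.
No state's allocation decreased.

none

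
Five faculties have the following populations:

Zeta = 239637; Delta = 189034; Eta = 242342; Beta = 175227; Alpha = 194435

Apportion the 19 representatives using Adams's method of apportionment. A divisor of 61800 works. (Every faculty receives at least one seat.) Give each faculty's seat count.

Zeta=4; Delta=4; Eta=4; Beta=3; Alpha=4

With modified divisor 61800: modified quotas Zeta 3.878, Delta 3.059, Eta 3.921, Beta 2.835, Alpha 3.146.
Rounding up: Zeta 4, Delta 4, Eta 4, Beta 3, Alpha 4 (total 19).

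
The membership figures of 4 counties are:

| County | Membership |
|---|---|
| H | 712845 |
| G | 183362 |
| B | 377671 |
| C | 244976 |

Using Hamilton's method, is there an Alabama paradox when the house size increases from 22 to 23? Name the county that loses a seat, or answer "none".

C

At 22 seats: H 10, G 3, B 5, C 4.
At 23 seats: H 11, G 3, B 6, C 3.
C drops from 4 to 3.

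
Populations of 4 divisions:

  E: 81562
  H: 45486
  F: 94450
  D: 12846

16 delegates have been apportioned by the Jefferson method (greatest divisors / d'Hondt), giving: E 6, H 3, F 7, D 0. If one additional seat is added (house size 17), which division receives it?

Priority for the next seat is population ÷ (current seats + 1).
Priorities: E 11651.714, H 11371.500, F 11806.250, D 12846.000.
Highest priority: D.

D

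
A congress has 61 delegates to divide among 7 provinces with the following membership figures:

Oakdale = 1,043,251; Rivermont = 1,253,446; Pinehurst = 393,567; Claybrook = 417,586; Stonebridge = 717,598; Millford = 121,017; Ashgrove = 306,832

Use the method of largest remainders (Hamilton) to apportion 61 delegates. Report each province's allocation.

Total 4253297; standard divisor 4253297/61 ≈ 69726.18.
Standard quotas: Oakdale 14.9621, Rivermont 17.9767, Pinehurst 5.6445, Claybrook 5.9889, Stonebridge 10.2917, Millford 1.7356, Ashgrove 4.4005.
Lower quotas: Oakdale 14, Rivermont 17, Pinehurst 5, Claybrook 5, Stonebridge 10, Millford 1, Ashgrove 4 (sum 56, leaving 5 seats).
Remainders in descending order: Claybrook 0.9889, Rivermont 0.9767, Oakdale 0.9621, Millford 0.7356, Pinehurst 0.6445, Ashgrove 0.4005, Stonebridge 0.2917.
Largest remainders: Claybrook, Rivermont, Oakdale, Millford, Pinehurst receive the extra seats.

Oakdale: 15, Rivermont: 18, Pinehurst: 6, Claybrook: 6, Stonebridge: 10, Millford: 2, Ashgrove: 4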